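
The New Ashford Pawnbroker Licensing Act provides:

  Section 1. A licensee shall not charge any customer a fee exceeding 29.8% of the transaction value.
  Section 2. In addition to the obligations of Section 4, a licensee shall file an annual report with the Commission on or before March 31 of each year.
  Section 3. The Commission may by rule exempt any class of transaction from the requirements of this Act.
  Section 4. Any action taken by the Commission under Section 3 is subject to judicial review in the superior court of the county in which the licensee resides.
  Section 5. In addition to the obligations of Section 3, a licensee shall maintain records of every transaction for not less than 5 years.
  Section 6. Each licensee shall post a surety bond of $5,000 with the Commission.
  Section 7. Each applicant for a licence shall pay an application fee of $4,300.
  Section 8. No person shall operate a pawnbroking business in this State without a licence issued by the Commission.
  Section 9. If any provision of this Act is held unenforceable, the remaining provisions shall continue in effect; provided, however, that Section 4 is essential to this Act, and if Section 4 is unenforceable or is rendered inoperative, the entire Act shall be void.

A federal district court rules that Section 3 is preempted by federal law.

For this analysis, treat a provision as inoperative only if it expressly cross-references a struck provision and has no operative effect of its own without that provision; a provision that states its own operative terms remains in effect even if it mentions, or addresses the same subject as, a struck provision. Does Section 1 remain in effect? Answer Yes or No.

No

Section 3 is struck. The only function of Section 4 is the judicial-review right for Section 3, so it cannot stand once Section 3 is removed. Section 9 makes Section 4 an essential term, and Section 4 has been rendered inoperative by the cascade; under Section 9, the entire Act is therefore void. No provision of the Act survives. Section 1 is among the inoperative provisions, so the answer is no.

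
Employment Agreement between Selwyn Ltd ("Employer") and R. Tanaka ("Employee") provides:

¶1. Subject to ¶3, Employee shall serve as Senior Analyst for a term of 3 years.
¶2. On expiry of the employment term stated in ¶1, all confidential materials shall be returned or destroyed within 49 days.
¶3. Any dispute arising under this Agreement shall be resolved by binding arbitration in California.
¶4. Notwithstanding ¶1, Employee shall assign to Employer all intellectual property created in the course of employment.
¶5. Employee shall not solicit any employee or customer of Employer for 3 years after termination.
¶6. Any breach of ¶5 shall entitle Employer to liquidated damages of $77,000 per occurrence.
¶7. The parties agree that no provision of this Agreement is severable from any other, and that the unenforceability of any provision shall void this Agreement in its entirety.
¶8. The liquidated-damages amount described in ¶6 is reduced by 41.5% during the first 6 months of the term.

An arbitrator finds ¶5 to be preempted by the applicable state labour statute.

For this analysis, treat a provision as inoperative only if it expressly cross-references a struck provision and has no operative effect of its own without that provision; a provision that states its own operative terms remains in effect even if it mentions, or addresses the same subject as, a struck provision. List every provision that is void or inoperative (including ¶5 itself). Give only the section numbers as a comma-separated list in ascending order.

1, 2, 3, 4, 5, 6, 7, 8

¶5 is struck. The whole of ¶6 is the liquidated-damages amount, defined by reference to ¶5, so ¶6 cannot stand once ¶5 is removed. ¶8 has no operative effect of its own apart from ¶6 and is therefore inoperative. ¶7 provides that the Agreement is not severable, so the invalidity of any one provision voids the entire Agreement. No provision of the Agreement survives.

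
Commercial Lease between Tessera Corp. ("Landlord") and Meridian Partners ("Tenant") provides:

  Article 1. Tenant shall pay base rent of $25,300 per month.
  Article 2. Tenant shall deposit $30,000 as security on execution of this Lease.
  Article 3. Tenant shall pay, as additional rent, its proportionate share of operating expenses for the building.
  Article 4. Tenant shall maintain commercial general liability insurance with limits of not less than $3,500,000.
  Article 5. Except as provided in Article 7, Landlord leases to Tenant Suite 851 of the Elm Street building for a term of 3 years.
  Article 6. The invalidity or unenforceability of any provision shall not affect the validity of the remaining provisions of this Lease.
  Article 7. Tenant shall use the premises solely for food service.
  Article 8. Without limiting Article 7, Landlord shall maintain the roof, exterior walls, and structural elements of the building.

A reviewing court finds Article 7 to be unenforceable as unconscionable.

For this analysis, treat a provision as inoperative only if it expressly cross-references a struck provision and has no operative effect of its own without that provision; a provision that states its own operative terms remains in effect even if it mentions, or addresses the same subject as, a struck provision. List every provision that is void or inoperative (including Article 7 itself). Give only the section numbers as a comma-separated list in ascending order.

Article 7 is struck. Although Article 8 refers to Article 7, its operative terms do not depend on Article 7, so it remains in effect. Although Article 5 refers to Article 7, its operative terms do not depend on Article 7, so it remains in effect. No other provision's operative terms depend on Article 7. Under the severability clause in Article 6, the remaining provisions continue in force. That leaves Article 1, Article 2, Article 3, Article 4, Article 5, Article 6, and Article 8 in effect.

7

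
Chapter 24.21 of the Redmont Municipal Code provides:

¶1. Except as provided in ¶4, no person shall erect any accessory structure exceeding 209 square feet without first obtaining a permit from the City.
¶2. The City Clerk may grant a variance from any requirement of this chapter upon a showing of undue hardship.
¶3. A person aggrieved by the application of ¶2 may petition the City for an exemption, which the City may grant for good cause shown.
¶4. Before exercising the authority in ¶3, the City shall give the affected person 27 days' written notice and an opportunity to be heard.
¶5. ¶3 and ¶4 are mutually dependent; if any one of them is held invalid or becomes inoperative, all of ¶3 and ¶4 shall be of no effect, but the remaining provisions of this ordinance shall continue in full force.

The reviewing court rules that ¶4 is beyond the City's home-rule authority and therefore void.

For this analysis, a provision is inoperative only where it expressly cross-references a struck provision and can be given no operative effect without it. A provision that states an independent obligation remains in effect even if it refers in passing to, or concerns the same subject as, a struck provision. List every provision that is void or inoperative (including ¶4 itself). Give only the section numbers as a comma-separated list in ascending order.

¶4 is struck. ¶1 mentions ¶4 but its own obligation stands independently of ¶4, so ¶1 is not affected. No other provision's operative terms depend on ¶4. ¶5 declares ¶3 and ¶4 mutually dependent; since one of them has fallen, all of them are of no effect. That brings down ¶3 as well. The remainder continues in force under ¶5. That leaves ¶1, ¶2, and ¶5 in effect.

3, 4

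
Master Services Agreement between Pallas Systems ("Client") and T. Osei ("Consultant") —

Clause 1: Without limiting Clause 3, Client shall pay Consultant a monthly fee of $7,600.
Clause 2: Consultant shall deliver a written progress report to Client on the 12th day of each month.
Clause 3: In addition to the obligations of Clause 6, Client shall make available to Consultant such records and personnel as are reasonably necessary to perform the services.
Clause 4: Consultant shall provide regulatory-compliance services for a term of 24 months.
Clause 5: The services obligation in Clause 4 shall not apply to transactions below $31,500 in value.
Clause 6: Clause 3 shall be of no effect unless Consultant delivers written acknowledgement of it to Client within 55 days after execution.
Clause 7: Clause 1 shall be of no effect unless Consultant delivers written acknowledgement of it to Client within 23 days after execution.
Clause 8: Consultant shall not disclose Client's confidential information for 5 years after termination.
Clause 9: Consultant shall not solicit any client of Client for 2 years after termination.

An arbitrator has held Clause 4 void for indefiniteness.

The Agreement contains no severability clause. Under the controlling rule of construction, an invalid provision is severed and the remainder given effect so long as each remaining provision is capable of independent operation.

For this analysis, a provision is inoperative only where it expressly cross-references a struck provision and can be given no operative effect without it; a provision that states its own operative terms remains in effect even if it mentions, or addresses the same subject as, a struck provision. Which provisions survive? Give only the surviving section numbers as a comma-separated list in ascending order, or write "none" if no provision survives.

Clause 4 is struck. Clause 5 has no operative effect of its own apart from Clause 4 and is therefore inoperative. With no severability clause, the stated default rule severs what cannot stand and enforces each remaining provision that can operate on its own. Clause 1, Clause 2, Clause 3, Clause 6, Clause 7, Clause 8, and Clause 9 remain in effect.

1, 2, 3, 6, 7, 8, 9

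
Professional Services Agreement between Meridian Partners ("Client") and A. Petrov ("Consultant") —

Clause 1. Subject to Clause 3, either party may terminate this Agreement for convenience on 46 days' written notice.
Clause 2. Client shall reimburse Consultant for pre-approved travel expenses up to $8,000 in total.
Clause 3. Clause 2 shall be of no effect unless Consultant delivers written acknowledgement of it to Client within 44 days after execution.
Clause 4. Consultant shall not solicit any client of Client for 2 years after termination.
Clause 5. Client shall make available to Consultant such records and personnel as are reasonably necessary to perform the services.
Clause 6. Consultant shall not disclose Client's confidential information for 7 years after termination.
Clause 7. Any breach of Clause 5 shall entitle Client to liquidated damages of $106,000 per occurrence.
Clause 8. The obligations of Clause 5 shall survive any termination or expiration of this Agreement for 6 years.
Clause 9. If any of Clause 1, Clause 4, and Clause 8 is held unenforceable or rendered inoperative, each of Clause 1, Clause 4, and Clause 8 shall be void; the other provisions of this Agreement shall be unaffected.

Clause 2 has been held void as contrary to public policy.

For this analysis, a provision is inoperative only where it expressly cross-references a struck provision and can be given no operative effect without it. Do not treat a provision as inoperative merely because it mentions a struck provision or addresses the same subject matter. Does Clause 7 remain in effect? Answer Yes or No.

Clause 2 is struck. Clause 3 merely fixes the acknowledgement condition for Clause 2; with Clause 2 gone it has nothing to operate on and falls away. Clause 1 mentions Clause 3 but its own obligation stands independently of Clause 3, so Clause 1 is not affected. Clause 9 ties Clause 1, Clause 4, and Clause 8 together, but none of those is affected here; the remaining provisions continue in force under Clause 9. Clause 1, Clause 4, Clause 5, Clause 6, Clause 7, Clause 8, and Clause 9 remain in effect. Clause 7 is among the surviving provisions, so the answer is yes.

Yes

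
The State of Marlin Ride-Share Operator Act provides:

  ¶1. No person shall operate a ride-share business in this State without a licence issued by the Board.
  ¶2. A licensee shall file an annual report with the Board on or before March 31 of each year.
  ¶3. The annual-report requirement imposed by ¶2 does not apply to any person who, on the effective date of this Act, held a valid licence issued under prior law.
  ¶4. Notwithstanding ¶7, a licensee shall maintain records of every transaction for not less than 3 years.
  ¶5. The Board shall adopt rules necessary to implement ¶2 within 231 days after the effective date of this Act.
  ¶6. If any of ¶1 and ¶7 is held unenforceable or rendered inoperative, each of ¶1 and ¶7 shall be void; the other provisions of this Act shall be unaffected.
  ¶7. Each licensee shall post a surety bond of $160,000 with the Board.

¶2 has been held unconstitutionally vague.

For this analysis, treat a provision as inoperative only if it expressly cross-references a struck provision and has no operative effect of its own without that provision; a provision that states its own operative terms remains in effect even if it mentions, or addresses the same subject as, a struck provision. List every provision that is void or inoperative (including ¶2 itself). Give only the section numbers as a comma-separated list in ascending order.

2, 3, 5

¶2 is struck. ¶3 merely fixes the grandfather exemption from ¶2; with ¶2 gone it has nothing to operate on and falls away. ¶5 merely fixes the rulemaking mandate for ¶2; with ¶2 gone it has nothing to operate on and falls away. ¶6 ties ¶1 and ¶7 together, but none of those is affected here; the remaining provisions continue in force under ¶6. The provisions still in force are ¶1, ¶4, ¶6, and ¶7.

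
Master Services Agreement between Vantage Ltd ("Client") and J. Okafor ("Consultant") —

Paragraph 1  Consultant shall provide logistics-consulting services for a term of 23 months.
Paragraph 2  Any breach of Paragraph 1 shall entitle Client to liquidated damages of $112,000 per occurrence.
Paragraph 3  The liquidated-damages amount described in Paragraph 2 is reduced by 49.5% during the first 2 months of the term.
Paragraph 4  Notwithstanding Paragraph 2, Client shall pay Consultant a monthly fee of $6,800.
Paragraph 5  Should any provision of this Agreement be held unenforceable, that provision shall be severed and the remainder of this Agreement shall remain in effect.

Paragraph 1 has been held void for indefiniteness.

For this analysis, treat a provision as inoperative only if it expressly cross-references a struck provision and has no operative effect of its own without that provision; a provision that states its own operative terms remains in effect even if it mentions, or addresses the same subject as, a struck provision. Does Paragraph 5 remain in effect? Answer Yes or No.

Yes

Paragraph 1 is struck. Paragraph 2 does nothing except set the liquidated-damages amount by reference to Paragraph 1; with Paragraph 1 gone it has no independent effect and is inoperative. Paragraph 3 has no operative effect of its own apart from Paragraph 2 and is therefore inoperative. Paragraph 4 mentions Paragraph 2 but its own obligation stands independently of Paragraph 2, so Paragraph 4 is not affected. Under the severability clause in Paragraph 5, the remaining provisions continue in force. Paragraph 4 and Paragraph 5 remain in effect. Paragraph 5 is among the surviving provisions, so the answer is yes.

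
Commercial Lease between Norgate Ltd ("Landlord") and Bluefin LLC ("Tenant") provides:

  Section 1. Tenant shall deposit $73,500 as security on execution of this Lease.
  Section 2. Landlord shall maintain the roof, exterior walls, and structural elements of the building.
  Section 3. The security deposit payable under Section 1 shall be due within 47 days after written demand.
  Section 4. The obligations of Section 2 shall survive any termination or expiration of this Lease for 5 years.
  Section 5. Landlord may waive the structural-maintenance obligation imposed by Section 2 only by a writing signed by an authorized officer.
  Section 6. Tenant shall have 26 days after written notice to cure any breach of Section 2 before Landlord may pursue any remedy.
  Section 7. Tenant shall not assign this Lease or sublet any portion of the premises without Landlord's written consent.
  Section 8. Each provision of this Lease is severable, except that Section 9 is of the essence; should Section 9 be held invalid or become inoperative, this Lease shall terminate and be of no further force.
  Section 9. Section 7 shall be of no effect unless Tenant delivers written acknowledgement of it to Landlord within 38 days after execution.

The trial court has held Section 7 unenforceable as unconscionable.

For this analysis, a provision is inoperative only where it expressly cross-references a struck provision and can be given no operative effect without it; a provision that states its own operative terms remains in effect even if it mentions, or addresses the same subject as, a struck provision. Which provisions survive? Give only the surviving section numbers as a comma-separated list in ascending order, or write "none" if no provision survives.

none

Section 7 is struck. Section 9 merely fixes the acknowledgement condition for Section 7; with Section 7 gone it has nothing to operate on and falls away. Section 8 makes Section 9 an essential term, and Section 9 has been rendered inoperative by the cascade; under Section 8, the entire Lease is therefore void. No provision of the Lease survives.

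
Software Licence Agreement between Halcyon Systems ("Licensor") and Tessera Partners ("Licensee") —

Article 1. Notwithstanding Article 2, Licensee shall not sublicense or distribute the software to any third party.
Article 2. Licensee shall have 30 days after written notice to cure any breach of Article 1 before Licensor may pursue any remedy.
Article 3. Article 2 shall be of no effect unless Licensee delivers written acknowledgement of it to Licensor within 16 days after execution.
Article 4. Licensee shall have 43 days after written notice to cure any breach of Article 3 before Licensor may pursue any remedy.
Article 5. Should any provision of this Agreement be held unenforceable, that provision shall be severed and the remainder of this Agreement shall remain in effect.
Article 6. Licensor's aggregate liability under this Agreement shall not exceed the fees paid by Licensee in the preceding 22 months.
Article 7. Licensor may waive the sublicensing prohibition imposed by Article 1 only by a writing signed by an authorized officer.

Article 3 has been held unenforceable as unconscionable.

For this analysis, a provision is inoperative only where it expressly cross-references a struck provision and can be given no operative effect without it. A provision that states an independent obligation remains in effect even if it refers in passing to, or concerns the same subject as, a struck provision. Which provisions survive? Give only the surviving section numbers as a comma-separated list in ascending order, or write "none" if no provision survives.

1, 2, 5, 6, 7

Article 3 is struck. Article 4 has no operative effect of its own apart from Article 3 and is therefore inoperative. Under the severability clause in Article 5, the remaining provisions continue in force. The provisions still in force are Article 1, Article 2, Article 5, Article 6, and Article 7.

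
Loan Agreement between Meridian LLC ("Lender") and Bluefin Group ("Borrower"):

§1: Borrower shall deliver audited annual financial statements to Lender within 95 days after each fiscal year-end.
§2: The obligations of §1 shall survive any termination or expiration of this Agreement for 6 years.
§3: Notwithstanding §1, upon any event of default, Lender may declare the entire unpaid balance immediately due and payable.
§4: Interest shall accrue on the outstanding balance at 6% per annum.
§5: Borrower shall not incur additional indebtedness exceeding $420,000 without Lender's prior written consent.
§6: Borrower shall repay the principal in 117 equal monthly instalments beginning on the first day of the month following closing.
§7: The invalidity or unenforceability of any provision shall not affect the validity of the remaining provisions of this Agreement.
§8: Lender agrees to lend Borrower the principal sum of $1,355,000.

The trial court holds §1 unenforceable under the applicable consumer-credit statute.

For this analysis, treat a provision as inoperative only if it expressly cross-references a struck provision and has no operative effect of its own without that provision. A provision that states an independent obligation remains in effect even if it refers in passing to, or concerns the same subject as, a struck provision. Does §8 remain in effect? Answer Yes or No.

§1 is struck. The only function of §2 is the survival period for §1, so it cannot stand once §1 is removed. Although §3 refers to §1, its operative terms do not depend on §1, so it remains in effect. Under the severability clause in §7, the remaining provisions continue in force. The provisions still in force are §3, §4, §5, §6, §7, and §8. §8 is among the surviving provisions, so the answer is yes.

Yes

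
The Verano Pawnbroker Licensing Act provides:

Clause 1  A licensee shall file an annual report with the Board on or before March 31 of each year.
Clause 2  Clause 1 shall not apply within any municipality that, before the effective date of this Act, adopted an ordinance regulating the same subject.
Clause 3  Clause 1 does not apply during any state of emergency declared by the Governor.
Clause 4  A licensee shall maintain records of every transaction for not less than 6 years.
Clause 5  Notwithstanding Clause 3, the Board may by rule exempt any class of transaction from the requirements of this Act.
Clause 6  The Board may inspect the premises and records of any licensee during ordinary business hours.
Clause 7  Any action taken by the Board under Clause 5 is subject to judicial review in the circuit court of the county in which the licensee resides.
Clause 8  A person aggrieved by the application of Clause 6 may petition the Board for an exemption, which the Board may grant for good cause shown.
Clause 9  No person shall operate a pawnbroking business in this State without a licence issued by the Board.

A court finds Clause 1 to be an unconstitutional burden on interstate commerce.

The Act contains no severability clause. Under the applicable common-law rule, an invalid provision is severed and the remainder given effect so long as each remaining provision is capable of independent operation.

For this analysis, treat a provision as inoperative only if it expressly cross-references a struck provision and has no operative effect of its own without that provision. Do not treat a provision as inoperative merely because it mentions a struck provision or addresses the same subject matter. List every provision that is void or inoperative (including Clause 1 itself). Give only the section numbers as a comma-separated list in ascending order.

1, 2, 3

Clause 1 is struck. Clause 2 operates only by reference to Clause 1, so it falls with Clause 1. Clause 3 has no operative effect of its own apart from Clause 1 and is therefore inoperative. Although Clause 5 refers to Clause 3, its operative terms do not depend on Clause 3, so it remains in effect. Under the stated default rule, only provisions that cannot operate independently fall away; the rest are enforced. The provisions still in force are Clause 4, Clause 5, Clause 6, Clause 7, Clause 8, and Clause 9.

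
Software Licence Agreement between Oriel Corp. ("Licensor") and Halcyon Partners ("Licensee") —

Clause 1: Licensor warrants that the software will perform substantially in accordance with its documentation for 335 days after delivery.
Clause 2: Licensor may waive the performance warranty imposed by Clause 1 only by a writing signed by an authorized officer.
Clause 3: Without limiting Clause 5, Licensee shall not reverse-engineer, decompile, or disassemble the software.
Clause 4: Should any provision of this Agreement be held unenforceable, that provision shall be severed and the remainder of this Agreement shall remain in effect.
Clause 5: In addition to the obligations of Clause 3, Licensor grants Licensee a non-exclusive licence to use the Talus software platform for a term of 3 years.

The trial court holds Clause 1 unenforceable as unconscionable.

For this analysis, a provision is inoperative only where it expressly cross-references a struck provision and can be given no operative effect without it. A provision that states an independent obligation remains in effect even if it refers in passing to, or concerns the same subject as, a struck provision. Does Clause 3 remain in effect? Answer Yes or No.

Yes

Clause 1 is struck. Clause 2 has no operative effect of its own apart from Clause 1 and is therefore inoperative. Clause 4 is a severability clause and preserves every provision that can still be given independent effect. That leaves Clause 3, Clause 4, and Clause 5 in effect. Clause 3 is among the surviving provisions, so the answer is yes.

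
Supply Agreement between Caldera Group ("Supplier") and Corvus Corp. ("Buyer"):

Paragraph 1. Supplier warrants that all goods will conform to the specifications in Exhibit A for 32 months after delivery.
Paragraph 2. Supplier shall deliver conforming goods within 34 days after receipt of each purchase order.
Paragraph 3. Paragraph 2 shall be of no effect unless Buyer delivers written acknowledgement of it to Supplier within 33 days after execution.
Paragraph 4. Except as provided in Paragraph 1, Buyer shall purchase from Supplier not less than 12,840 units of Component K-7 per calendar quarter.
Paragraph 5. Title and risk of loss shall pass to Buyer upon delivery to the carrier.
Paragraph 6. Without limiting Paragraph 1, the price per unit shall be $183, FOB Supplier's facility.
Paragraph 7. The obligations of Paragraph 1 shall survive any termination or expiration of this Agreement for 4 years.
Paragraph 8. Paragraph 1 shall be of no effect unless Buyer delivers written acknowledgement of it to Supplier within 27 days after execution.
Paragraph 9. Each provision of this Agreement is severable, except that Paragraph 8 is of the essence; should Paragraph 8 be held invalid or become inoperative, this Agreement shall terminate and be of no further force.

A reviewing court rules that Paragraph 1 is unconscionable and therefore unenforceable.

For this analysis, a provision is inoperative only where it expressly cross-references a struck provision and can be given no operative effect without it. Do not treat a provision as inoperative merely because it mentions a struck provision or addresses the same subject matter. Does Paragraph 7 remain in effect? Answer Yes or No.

No

Paragraph 1 is struck. Paragraph 7 operates only by reference to Paragraph 1, so it falls with Paragraph 1. Paragraph 8 merely fixes the acknowledgement condition for Paragraph 1; with Paragraph 1 gone it has nothing to operate on and falls away. Paragraph 9 makes Paragraph 8 an essential term, and Paragraph 8 has been rendered inoperative by the cascade; under Paragraph 9, the entire Agreement is therefore void. No provision of the Agreement survives. Paragraph 7 is among the inoperative provisions, so the answer is no.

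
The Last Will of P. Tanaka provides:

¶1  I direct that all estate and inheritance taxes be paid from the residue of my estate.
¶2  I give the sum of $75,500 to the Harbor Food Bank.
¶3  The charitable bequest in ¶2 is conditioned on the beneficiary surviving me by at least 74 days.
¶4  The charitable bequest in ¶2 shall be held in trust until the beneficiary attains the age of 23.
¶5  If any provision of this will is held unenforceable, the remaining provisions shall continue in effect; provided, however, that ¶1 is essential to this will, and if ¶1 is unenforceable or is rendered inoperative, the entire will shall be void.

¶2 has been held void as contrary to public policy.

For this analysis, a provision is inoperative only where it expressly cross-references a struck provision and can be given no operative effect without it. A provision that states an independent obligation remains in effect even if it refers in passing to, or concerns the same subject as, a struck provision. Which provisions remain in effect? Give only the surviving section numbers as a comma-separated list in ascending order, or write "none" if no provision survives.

1, 5

¶2 is struck. ¶3 has no operative effect of its own apart from ¶2 and is therefore inoperative. ¶4 operates only by reference to ¶2, so it falls with ¶2. ¶5 makes ¶1 an essential term, but ¶1 is unaffected, so the severability proviso in ¶5 preserves the remaining provisions. The provisions still in force are ¶1 and ¶5.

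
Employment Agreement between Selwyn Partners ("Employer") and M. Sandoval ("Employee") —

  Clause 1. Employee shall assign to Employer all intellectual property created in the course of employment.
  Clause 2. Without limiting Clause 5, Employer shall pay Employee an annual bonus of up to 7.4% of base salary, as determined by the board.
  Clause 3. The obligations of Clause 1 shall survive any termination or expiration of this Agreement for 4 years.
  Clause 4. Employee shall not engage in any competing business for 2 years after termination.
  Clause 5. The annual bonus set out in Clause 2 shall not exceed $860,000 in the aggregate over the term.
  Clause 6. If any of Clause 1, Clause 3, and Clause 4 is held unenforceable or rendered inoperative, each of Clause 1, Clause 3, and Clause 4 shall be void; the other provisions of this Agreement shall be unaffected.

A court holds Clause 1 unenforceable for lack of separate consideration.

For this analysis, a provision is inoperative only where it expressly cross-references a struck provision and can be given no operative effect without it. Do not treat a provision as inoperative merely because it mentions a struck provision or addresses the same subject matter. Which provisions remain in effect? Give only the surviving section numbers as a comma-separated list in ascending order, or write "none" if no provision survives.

Clause 1 is struck. Clause 3 merely fixes the survival period for Clause 1; with Clause 1 gone it has nothing to operate on and falls away. Clause 6 declares Clause 1, Clause 3, and Clause 4 mutually dependent; since one of them has fallen, all of them are of no effect. That brings down Clause 4 as well. The remainder continues in force under Clause 6. The provisions still in force are Clause 2, Clause 5, and Clause 6.

2, 5, 6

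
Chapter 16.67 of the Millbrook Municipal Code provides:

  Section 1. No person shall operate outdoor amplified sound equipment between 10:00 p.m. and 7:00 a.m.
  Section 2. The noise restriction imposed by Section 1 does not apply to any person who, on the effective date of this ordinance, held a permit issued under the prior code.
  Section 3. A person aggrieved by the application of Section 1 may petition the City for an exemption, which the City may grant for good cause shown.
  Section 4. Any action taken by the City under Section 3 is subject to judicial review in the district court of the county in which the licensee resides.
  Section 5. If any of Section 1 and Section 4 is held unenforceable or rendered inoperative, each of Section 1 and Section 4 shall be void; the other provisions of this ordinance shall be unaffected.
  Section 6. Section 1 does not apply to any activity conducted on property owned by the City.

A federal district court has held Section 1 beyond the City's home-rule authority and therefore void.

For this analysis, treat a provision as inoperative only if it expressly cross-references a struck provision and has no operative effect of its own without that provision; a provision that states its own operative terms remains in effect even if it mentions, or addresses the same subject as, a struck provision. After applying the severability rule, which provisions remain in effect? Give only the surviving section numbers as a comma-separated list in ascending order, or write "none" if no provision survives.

5

Section 1 is struck. The only function of Section 2 is the grandfather exemption from Section 1, so it cannot stand once Section 1 is removed. Section 3 has no operative effect of its own apart from Section 1 and is therefore inoperative. The only function of Section 6 is the public-property exemption from Section 1, so it cannot stand once Section 1 is removed. Section 4 has no operative effect of its own apart from Section 3 and is therefore inoperative. Section 5 declares Section 1 and Section 4 mutually dependent; since one of them has fallen, all of them are of no effect. The remainder continues in force under Section 5. Only Section 5 remains in effect.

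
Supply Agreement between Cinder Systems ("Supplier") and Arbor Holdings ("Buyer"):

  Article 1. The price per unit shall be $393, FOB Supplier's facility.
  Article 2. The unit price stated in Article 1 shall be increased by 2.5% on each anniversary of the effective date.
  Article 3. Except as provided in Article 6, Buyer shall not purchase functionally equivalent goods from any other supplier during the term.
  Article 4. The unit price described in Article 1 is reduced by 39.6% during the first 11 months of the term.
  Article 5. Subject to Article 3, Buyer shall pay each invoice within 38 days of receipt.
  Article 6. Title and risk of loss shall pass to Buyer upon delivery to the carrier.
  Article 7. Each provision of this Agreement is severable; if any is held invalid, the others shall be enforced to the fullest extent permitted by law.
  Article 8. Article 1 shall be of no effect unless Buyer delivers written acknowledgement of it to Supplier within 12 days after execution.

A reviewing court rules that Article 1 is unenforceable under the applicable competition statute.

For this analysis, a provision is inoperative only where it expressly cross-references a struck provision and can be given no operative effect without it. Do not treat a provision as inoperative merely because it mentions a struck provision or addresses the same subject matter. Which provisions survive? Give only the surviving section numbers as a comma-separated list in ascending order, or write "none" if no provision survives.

3, 5, 6, 7

Article 1 is struck. Article 2 does nothing except set the escalation of the unit price by reference to Article 1; with Article 1 gone it has no independent effect and is inoperative. Article 4 does nothing except set the introductory reduction to the unit price by reference to Article 1; with Article 1 gone it has no independent effect and is inoperative. The only function of Article 8 is the acknowledgement condition for Article 1, so it cannot stand once Article 1 is removed. Under the severability clause in Article 7, the remaining provisions continue in force. Article 3, Article 5, Article 6, and Article 7 remain in effect.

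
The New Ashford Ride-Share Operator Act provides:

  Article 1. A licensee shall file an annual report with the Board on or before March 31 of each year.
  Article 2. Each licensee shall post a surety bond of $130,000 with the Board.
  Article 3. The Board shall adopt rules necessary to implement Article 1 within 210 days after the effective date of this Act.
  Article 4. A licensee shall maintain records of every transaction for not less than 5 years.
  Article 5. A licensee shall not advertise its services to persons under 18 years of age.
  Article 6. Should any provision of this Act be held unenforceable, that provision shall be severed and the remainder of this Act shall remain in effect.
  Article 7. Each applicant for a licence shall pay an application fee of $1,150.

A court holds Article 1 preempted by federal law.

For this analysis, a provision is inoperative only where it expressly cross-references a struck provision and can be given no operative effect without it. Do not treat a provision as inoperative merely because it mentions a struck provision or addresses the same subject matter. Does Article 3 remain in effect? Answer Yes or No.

No

Article 1 is struck. Article 3 operates only by reference to Article 1, so it falls with Article 1. Article 6 is a severability clause and preserves every provision that can still be given independent effect. Article 2, Article 4, Article 5, Article 6, and Article 7 remain in effect. Article 3 is among the inoperative provisions, so the answer is no.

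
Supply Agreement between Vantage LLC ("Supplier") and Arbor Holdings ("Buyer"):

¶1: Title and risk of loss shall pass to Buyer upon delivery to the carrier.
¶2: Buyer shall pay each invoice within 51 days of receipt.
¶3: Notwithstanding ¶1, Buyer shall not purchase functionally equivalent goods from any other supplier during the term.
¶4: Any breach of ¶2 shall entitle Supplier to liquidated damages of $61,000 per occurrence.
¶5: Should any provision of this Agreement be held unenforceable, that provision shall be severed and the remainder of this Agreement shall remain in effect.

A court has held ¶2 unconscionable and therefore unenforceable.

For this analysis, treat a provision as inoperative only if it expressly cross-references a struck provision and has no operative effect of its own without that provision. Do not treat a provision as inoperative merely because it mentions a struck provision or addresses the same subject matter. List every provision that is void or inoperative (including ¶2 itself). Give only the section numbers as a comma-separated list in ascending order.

¶2 is struck. ¶4 does nothing except set the liquidated-damages amount by reference to ¶2; with ¶2 gone it has no independent effect and is inoperative. ¶5 is a severability clause and preserves every provision that can still be given independent effect. The provisions still in force are ¶1, ¶3, and ¶5.

2, 4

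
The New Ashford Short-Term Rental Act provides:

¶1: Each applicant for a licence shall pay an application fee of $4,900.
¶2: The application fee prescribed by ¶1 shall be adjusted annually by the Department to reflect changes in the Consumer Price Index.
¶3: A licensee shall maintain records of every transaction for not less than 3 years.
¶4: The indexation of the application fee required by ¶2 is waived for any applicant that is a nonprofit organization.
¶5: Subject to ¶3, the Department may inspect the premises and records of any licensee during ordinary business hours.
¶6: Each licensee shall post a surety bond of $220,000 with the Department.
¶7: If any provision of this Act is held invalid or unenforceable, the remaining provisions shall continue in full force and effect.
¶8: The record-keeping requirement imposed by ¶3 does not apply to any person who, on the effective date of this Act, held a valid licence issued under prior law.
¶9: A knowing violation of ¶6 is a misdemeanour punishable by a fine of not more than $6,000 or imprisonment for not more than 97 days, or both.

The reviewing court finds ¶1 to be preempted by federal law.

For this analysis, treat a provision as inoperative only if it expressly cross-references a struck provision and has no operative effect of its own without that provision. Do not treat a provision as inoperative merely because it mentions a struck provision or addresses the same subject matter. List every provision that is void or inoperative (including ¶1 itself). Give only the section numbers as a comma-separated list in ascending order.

1, 2, 4

¶1 is struck. ¶2 does nothing except set the indexation of the application fee by reference to ¶1; with ¶1 gone it has no independent effect and is inoperative. ¶4 has no operative effect of its own apart from ¶2 and is therefore inoperative. Under the severability clause in ¶7, the remaining provisions continue in force. The provisions still in force are ¶3, ¶5, ¶6, ¶7, ¶8, and ¶9.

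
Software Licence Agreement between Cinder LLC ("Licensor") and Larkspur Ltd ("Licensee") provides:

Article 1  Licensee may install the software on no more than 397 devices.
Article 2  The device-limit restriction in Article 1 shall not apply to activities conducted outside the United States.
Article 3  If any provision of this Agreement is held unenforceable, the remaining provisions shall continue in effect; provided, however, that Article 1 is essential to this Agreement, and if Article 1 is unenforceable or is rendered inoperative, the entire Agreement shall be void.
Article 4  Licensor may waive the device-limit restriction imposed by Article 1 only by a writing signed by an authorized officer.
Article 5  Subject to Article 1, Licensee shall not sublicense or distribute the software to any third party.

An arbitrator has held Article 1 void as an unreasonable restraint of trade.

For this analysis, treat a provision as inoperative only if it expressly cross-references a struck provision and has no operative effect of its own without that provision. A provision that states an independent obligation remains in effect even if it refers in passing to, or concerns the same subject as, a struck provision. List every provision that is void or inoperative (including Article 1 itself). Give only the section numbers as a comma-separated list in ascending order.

Article 1 is struck. Article 2 has no operative effect of its own apart from Article 1 and is therefore inoperative. The only function of Article 4 is the waiver condition for Article 1, so it cannot stand once Article 1 is removed. Article 3 makes Article 1 an essential term, and Article 1 is the provision held invalid; under Article 3, the entire Agreement is therefore void. No provision of the Agreement survives.

1, 2, 3, 4, 5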